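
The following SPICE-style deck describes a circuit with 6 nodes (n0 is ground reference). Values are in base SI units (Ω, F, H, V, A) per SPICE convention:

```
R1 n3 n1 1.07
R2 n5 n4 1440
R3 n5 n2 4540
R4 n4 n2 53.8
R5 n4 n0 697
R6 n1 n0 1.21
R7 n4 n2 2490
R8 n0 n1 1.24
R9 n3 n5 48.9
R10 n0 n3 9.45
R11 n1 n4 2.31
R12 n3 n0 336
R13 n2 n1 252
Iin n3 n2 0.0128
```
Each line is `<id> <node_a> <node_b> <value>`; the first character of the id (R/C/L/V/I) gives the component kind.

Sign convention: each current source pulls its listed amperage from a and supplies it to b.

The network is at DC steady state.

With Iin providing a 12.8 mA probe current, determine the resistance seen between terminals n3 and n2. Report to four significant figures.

Apply KCL at each of the 5 non-ground nodes and solve the resulting linear system.
Node n1: branches {R1, R6, R8, R11, R13} → V_1 = 0.0007420
Node n2: branches {R3, R4, R7, R13, Iin} → V_2 = 0.5725
Node n3: branches {R1, R9, R10, R12, Iin} → V_3 = -0.01146
Node n4: branches {R2, R4, R5, R7, R11} → V_4 = 0.02465
Node n5: branches {R2, R3, R9} → V_5 = -0.004268

R_eq = 45.63 Ω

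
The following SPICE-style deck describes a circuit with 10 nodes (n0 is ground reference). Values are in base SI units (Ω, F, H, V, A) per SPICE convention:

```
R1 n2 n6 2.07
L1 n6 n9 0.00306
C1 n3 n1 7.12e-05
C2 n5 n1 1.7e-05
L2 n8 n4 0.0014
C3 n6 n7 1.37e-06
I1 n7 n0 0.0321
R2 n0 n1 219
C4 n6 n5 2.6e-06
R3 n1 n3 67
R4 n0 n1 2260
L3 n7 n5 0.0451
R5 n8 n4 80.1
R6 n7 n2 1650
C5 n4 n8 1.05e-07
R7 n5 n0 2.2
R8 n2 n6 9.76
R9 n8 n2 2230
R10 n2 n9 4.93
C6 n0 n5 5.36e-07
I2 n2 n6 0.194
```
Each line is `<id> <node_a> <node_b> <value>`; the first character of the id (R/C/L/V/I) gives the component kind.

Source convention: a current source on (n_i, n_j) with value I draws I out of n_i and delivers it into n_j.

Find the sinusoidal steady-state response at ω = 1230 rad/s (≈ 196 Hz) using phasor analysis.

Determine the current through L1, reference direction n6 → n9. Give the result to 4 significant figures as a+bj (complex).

0.03780-0.02125j A

Apply KCL at each of the 9 non-ground nodes and solve the resulting linear system.
Node n1: branches {C1, C2, R2, R3, R4} → V_1 = -0.06616-0.01557j
Node n2: branches {R1, R6, R8, R9, R10, I2} → V_2 = -0.4899-0.7437j
Node n3: branches {C1, R3} → V_3 = -0.06616-0.01557j
Node n4: branches {L2, R5, C5} → V_4 = -0.4899-0.7437j
Node n5: branches {C2, C4, L3, R7, C6} → V_5 = -0.06989+0.0002730j
Node n6: branches {R1, L1, C3, C4, R8, I2} → V_6 = -0.2235-0.7062j
Node n7: branches {C3, I1, L3, R6} → V_7 = -0.09714-1.906j
Node n8: branches {L2, R5, C5, R9} → V_8 = -0.4899-0.7437j
Node n9: branches {L1, R10} → V_9 = -0.3035-0.8485j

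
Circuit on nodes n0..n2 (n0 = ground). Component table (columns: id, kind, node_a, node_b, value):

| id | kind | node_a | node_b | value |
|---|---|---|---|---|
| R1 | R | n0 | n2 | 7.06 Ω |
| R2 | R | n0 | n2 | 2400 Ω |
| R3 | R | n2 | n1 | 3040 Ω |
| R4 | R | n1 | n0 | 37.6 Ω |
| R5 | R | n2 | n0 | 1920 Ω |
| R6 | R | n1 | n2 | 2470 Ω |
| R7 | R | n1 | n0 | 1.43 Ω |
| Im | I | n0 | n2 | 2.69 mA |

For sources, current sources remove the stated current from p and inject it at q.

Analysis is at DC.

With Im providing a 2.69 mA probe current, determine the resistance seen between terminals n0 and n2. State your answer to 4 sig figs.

Element admittances at DC:
  Y(R1) = 0.1416 S between n0,n2
  Y(R2) = 0.0004167 S between n0,n2
  Y(R3) = 0.0003289 S between n2,n1
  Y(R4) = 0.02660 S between n1,n0
  Y(R5) = 0.0005208 S between n2,n0
  Y(R6) = 0.0004049 S between n1,n2
  Y(R7) = 0.6993 S between n1,n0
  Im: injects 0.00269 A into n2 (from n0)
Assemble and solve the 2×2 MNA system:
  V(n1)=1.896e-05  V(n2)=0.01877

R_eq = 6.978 Ω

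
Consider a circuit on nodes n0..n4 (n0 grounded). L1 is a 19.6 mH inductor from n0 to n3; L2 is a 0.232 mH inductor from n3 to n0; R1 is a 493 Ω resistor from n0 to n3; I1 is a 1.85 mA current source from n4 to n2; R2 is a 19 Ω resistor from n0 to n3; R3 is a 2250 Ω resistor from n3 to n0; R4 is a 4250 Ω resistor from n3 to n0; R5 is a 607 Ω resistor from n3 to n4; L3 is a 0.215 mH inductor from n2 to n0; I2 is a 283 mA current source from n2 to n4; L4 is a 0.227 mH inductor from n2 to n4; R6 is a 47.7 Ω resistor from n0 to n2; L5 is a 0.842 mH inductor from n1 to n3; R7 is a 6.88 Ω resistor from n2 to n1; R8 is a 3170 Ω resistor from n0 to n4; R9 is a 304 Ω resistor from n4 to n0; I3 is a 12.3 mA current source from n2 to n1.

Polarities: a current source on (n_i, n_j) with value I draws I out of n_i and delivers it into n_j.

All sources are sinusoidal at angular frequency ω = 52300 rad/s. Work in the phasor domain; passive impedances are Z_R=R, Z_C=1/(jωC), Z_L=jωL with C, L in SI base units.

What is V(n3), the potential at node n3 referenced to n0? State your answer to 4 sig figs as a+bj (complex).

Element admittances at ω=52300 rad/s:
  Y(L1) = 0.000-0.0009755j S between n0,n3
  Y(L2) = 0.000-0.08242j S between n3,n0
  Y(R1) = 0.002028+0.000j S between n0,n3
  I1: injects 0.00185 A into n2 (from n4)
  Y(R2) = 0.05263+0.000j S between n0,n3
  Y(R3) = 0.0004444+0.000j S between n3,n0
  Y(R4) = 0.0002353+0.000j S between n3,n0
  Y(R5) = 0.001647+0.000j S between n3,n4
  Y(L3) = 0.000-0.08893j S between n2,n0
  I2: injects 0.283 A into n4 (from n2)
  Y(L4) = 0.000-0.08423j S between n2,n4
  Y(R6) = 0.02096+0.000j S between n0,n2
  Y(L5) = 0.000-0.02271j S between n1,n3
  Y(R7) = 0.1453+0.000j S between n2,n1
  Y(R8) = 0.0003155+0.000j S between n0,n4
  Y(R9) = 0.003289+0.000j S between n4,n0
  I3: injects 0.0123 A into n1 (from n2)
Assemble and solve the 4×4 MNA system:
  V(n1)=0.2141-0.01164j  V(n2)=0.1270-0.04552j  V(n3)=-0.002754+0.004128j  V(n4)=0.3310+3.272j

-0.002754+0.004128j V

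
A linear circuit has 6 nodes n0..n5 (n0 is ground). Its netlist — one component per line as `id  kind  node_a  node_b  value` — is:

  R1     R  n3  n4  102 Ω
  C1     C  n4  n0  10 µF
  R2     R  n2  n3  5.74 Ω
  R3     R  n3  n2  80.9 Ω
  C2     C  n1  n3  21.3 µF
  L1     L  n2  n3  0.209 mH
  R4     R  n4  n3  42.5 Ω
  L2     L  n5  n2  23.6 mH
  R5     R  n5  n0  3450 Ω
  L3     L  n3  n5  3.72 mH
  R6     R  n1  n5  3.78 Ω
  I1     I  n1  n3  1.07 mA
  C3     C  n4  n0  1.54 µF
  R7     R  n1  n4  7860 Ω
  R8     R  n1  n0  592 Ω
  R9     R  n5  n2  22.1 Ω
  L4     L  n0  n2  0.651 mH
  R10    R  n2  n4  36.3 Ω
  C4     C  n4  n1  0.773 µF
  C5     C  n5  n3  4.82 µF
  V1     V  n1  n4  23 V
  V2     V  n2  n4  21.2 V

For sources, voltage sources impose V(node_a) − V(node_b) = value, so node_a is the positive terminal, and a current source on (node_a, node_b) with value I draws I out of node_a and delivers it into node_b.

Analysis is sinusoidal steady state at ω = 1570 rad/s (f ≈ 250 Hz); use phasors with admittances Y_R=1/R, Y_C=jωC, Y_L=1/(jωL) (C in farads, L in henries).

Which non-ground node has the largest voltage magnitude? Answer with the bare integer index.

4

Element admittances at ω=1570 rad/s:
  Y(R1) = 0.009804+0.000j S between n3,n4
  Y(C1) = 0.000+0.01570j S between n4,n0
  Y(R2) = 0.1742+0.000j S between n2,n3
  Y(R3) = 0.01236+0.000j S between n3,n2
  Y(C2) = 0.000+0.03344j S between n1,n3
  Y(L1) = 0.000-3.048j S between n2,n3
  Y(R4) = 0.02353+0.000j S between n4,n3
  Y(L2) = 0.000-0.02699j S between n5,n2
  Y(R5) = 0.0002899+0.000j S between n5,n0
  Y(L3) = 0.000-0.1712j S between n3,n5
  Y(R6) = 0.2646+0.000j S between n1,n5
  I1: injects 0.00107 A into n3 (from n1)
  Y(C3) = 0.000+0.002418j S between n4,n0
  Y(R7) = 0.0001272+0.000j S between n1,n4
  Y(R8) = 0.001689+0.000j S between n1,n0
  Y(R9) = 0.04525+0.000j S between n5,n2
  Y(L4) = 0.000-0.9784j S between n0,n2
  Y(R10) = 0.02755+0.000j S between n2,n4
  Y(C4) = 0.000+0.001214j S between n4,n1
  Y(C5) = 0.000+0.007567j S between n5,n3
  V1: constraint V(n1)−V(n4) = 23
  V2: constraint V(n2)−V(n4) = 21.2
Assemble and solve the 7×7 MNA system:
  V(n1)=1.400-0.002658j  V(n2)=-0.3998-0.002658j  V(n3)=-0.3781-0.1937j  V(n4)=-21.60-0.002658j  V(n5)=0.6469+0.6294j
  i(V1)=-0.1993+0.07983j  i(V2)=-1.095-0.4927j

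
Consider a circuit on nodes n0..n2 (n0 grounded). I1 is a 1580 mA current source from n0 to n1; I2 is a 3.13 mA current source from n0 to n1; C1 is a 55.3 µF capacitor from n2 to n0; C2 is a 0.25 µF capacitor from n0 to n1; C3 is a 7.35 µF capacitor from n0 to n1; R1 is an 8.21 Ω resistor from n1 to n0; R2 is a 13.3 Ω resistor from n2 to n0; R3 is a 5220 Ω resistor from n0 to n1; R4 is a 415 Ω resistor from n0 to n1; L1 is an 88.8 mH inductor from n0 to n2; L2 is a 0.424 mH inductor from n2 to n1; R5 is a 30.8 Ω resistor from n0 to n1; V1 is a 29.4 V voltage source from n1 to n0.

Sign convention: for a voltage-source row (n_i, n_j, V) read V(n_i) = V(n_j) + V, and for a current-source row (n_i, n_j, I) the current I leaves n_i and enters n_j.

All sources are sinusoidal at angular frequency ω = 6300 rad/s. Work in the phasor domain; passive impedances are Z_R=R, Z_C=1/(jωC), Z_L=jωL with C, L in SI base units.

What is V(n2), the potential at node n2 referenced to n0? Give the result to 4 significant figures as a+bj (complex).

47.56-128.8j V

Apply KCL at each of the 2 non-ground nodes and solve the resulting linear system.
Node n1: branches {I1, I2, C2, C3, R1, R3, R4, L2, R5, V1} → V_1 = 29.40+0.000j
Node n2: branches {C1, R2, L1, L2} → V_2 = 47.56-128.8j
Source currents: i(V1)=-51.26-8.208j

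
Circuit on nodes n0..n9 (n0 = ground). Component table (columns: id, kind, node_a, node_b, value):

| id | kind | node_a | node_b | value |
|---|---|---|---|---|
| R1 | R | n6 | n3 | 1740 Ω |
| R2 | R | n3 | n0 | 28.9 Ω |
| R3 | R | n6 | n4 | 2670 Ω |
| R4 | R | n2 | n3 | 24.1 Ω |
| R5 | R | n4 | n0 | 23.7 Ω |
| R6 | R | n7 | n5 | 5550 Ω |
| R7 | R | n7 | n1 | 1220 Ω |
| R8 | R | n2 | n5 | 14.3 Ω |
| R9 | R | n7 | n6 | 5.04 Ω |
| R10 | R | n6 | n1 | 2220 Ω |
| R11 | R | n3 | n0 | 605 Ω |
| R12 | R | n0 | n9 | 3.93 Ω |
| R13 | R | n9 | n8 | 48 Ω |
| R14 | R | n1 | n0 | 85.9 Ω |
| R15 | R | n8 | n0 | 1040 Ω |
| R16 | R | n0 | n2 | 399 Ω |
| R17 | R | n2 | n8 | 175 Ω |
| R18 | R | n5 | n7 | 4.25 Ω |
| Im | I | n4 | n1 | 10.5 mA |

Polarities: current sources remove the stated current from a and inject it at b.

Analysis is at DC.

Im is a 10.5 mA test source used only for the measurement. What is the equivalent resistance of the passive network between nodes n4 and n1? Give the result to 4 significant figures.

Apply KCL at each of the 9 non-ground nodes and solve the resulting linear system.
Node n1: branches {R7, R10, R14, Im} → V_1 = 0.8180
Node n2: branches {R4, R8, R16, R17} → V_2 = 0.03260
Node n3: branches {R1, R2, R4, R11} → V_3 = 0.01764
Node n4: branches {R3, R5, Im} → V_4 = -0.2462
Node n5: branches {R6, R8, R18} → V_5 = 0.04473
Node n6: branches {R1, R3, R9, R10} → V_6 = 0.04943
Node n7: branches {R6, R7, R9, R18} → V_7 = 0.04833
Node n8: branches {R13, R15, R17} → V_8 = 0.007185
Node n9: branches {R12, R13} → V_9 = 0.0005437

R_eq = 101.4 Ω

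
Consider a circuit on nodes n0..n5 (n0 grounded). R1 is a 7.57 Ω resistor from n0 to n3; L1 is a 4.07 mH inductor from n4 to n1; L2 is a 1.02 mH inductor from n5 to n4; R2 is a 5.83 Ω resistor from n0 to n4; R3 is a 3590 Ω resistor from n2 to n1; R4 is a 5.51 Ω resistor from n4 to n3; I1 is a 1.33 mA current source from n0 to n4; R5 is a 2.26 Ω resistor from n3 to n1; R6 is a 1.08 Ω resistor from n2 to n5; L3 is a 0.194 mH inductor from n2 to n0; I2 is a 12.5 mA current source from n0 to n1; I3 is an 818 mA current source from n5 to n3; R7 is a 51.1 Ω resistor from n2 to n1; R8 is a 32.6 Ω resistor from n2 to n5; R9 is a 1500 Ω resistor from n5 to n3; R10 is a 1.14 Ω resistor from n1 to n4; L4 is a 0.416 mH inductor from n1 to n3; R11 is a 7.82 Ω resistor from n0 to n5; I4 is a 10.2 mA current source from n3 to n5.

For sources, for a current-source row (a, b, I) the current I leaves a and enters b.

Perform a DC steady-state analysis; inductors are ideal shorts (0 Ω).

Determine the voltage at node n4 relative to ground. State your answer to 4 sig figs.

0.009823 V

MNA unknowns: 5 node voltages V₁..V_5 plus 4 source currents (L1, L2, L3, L4)
R1: Y=0.1321 on G[0,3]
L1: row V4−V1=0, i_L1 at 4,1
L2: row V5−V4=0, i_L2 at 5,4
R2: Y=0.1715 on G[0,4]
R3: Y=0.0002786 on G[2,1]
R4: Y=0.1815 on G[4,3]
I1: z[0]−=0.00133, z[4]+=0.00133
R5: Y=0.4425 on G[3,1]
R6: Y=0.9259 on G[2,5]
L3: row V2−V0=0, i_L3 at 2,0
I2: z[0]−=0.0125, z[1]+=0.0125
I3: z[5]−=0.818, z[3]+=0.818
R7: Y=0.01957 on G[2,1]
R8: Y=0.03067 on G[2,5]
R9: Y=0.0006667 on G[5,3]
R10: Y=0.8772 on G[1,4]
L4: row V1−V3=0, i_L4 at 1,3
R11: Y=0.1279 on G[0,5]
I4: z[3]−=0.0102, z[5]+=0.0102
solve → V1=0.009823, V2=0.000, V3=0.009823, V4=0.009823, V5=0.009823
aux → i_L1=-0.8188, i_L2=-0.8185, i_L3=0.009591, i_L4=-0.8065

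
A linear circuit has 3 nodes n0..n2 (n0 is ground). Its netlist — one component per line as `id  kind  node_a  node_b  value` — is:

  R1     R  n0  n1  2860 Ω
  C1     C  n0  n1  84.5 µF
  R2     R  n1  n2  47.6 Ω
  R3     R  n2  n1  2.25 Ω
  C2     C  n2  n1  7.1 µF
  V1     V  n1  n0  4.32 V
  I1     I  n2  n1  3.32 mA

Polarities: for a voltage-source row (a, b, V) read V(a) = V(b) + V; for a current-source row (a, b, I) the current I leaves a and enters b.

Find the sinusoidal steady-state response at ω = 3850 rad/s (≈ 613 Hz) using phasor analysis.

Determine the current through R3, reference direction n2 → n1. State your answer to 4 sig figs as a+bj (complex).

MNA unknowns: 2 node voltages V₁..V_2 plus 1 source current (V1)
R1: Y=0.0003497+0.000j on G[0,1]
C1: Y=0.000+0.3253j on G[0,1]
R2: Y=0.02101+0.000j on G[1,2]
R3: Y=0.4444+0.000j on G[2,1]
C2: Y=0.000+0.02733j on G[2,1]
V1: row V1−V0=4.32, i_V1 at 1,0
I1: z[2]−=0.00332, z[1]+=0.00332
solve → V1=4.320+0.000j, V2=4.313+0.0004175j
aux → i_V1=-0.001510-1.405j

-0.003159+0.0001855j A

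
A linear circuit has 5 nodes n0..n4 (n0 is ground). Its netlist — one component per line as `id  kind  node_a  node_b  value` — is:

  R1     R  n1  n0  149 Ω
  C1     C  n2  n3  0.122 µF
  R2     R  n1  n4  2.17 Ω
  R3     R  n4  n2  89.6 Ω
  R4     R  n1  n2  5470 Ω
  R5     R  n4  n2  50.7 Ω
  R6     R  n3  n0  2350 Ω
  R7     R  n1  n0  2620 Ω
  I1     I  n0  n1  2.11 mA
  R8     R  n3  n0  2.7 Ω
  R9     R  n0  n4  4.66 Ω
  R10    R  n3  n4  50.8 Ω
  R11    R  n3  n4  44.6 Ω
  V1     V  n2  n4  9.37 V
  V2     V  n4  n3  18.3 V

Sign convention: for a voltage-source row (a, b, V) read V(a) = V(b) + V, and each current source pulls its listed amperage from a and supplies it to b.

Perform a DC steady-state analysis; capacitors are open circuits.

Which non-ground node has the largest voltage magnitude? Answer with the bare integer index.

2

MNA unknowns: 4 node voltages V₁..V_4 plus 2 source currents (V1, V2)
R1: Y=0.006711 on G[1,0]
C1: Y=0.000 on G[2,3]
R2: Y=0.4608 on G[1,4]
R3: Y=0.01116 on G[4,2]
R4: Y=0.0001828 on G[1,2]
R5: Y=0.01972 on G[4,2]
R6: Y=0.0004255 on G[3,0]
R7: Y=0.0003817 on G[1,0]
I1: z[0]−=0.00211, z[1]+=0.00211
R8: Y=0.3704 on G[3,0]
R9: Y=0.2146 on G[0,4]
R10: Y=0.01969 on G[3,4]
R11: Y=0.02242 on G[3,4]
V1: row V2−V4=9.37, i_V1 at 2,4
V2: row V4−V3=18.3, i_V2 at 4,3
solve → V1=11.29, V2=20.83, V3=-6.842, V4=11.46
aux → i_V1=-0.2911, i_V2=-3.307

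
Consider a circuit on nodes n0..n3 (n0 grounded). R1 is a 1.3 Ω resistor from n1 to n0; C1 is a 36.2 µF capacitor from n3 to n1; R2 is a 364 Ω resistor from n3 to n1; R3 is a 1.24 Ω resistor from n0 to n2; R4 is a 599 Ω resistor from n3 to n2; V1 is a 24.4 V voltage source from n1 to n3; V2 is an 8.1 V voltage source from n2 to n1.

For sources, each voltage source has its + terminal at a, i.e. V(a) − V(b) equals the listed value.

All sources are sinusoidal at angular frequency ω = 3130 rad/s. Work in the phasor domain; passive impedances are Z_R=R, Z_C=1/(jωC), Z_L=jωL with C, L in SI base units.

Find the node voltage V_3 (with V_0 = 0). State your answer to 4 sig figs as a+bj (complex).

-28.55+0.000j V

Apply KCL at each of the 3 non-ground nodes and solve the resulting linear system.
Node n1: branches {R1, C1, R2, V1, V2} → V_1 = -4.146+0.000j
Node n2: branches {R3, R4, V2} → V_2 = 3.954+0.000j
Node n3: branches {C1, R2, R4, V1} → V_3 = -28.55+0.000j
Source currents: i(V1)=-0.1213-2.765j, i(V2)=-3.243+0.000j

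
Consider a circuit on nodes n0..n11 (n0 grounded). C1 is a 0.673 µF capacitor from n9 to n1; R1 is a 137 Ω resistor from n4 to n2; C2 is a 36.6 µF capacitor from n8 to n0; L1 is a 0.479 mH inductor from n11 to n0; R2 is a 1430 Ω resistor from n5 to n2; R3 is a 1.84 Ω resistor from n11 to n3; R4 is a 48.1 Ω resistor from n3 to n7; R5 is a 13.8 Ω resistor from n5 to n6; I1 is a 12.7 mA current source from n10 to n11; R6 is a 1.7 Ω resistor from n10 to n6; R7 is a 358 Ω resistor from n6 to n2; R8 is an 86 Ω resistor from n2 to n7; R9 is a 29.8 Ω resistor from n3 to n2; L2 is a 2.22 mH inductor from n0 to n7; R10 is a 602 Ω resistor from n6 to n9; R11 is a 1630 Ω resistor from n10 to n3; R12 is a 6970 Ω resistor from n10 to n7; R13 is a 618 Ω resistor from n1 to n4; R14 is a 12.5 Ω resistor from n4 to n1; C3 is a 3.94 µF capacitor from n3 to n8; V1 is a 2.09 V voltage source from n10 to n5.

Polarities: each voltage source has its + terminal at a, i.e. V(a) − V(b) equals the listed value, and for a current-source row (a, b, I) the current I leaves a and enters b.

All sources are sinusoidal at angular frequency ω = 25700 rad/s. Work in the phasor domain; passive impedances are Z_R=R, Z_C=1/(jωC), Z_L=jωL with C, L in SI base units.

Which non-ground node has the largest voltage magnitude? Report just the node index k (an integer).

5

Apply KCL at each of the 11 non-ground nodes and solve the resulting linear system.
Node n1: branches {C1, R13, R14} → V_1 = -0.6478-0.009520j
Node n2: branches {R1, R2, R7, R8, R9} → V_2 = -0.2447+0.01401j
Node n3: branches {R3, R4, R9, R11, C3} → V_3 = 0.02662+0.02537j
Node n4: branches {R1, R13, R14} → V_4 = -0.6147-0.007588j
Node n5: branches {R2, R5, V1} → V_5 = -4.156+0.05166j
Node n6: branches {R5, R6, R7, R10} → V_6 = -2.283+0.05174j
Node n7: branches {R4, R8, L2, R12} → V_7 = -0.07058-0.01656j
Node n8: branches {C2, C3} → V_8 = 0.002587+0.002466j
Node n9: branches {C1, R10} → V_9 = -0.6569+0.1466j
Node n10: branches {I1, R6, R11, R12, V1} → V_10 = -2.066+0.05166j
Node n11: branches {L1, R3, I1} → V_11 = 0.04519+0.03213j
Source currents: i(V1)=-0.1385+2.060e-05j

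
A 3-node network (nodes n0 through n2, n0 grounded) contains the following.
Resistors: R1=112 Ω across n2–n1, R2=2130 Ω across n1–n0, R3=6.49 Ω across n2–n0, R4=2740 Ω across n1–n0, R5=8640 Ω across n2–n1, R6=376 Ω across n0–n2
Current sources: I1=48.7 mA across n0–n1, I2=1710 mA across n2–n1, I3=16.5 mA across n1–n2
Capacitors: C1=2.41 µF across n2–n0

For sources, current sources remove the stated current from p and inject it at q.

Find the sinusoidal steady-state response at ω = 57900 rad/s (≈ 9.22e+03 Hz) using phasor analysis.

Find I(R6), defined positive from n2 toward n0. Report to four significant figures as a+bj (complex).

Apply KCL at each of the 2 non-ground nodes and solve the resulting linear system.
Node n1: branches {R1, R2, I1, R4, R5, I2, I3} → V_1 = 176.0+0.2841j
Node n2: branches {R1, R3, R5, I2, C1, R6, I3} → V_2 = -0.3502+0.3103j

-0.0009315+0.0008252j A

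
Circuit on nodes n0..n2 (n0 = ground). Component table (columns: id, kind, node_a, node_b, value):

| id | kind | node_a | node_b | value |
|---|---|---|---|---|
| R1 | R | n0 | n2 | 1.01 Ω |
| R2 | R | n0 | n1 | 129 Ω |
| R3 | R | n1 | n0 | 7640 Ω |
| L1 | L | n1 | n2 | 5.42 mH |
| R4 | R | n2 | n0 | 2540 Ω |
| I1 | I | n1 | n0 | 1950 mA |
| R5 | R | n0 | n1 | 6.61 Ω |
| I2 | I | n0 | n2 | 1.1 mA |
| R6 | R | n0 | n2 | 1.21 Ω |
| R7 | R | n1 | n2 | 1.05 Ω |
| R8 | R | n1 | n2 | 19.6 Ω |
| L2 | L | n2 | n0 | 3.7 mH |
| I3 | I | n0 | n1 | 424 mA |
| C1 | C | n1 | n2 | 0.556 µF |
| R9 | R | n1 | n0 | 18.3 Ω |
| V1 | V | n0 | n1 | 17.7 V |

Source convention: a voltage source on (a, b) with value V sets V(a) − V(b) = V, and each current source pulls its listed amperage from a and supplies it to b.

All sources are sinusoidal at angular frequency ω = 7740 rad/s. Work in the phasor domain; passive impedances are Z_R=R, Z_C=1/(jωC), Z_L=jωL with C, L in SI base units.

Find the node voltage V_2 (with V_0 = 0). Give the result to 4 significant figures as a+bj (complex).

Apply KCL at each of the 2 non-ground nodes and solve the resulting linear system.
Node n1: branches {R2, R3, L1, I1, R5, R7, R8, I3, C1, R9, V1} → V_1 = -17.70+0.000j
Node n2: branches {R1, L1, R4, I2, R6, R7, R8, L2, C1} → V_2 = -6.297+0.001019j
Source currents: i(V1)=-13.70+0.2217j

-6.297+0.001019j V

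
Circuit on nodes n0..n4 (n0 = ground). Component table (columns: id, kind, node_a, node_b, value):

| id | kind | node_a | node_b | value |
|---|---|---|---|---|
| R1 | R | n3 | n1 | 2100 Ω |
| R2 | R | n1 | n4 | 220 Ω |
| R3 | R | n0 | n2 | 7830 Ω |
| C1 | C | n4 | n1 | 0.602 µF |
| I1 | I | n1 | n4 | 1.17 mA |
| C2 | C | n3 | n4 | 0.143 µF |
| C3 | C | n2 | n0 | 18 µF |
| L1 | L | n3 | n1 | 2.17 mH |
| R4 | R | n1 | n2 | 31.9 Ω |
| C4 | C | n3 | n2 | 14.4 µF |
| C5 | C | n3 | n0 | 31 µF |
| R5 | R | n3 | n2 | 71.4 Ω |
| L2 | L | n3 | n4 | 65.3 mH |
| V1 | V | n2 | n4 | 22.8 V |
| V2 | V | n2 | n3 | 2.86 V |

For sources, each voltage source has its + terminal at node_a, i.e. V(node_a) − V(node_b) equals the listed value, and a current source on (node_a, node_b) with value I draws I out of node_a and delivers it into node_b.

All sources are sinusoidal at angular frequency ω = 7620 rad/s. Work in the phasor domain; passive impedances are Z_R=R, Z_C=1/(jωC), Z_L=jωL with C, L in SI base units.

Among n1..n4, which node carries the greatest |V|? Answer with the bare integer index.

4

Apply KCL at each of the 4 non-ground nodes and solve the resulting linear system.
Node n1: branches {R1, R2, C1, I1, L1, R4} → V_1 = 0.08154-0.7746j
Node n2: branches {R3, C3, R4, C4, R5, V1, V2} → V_2 = 1.809+0.0006189j
Node n3: branches {R1, C2, L1, C4, C5, R5, L2, V2} → V_3 = -1.051+0.0006189j
Node n4: branches {R2, C1, I1, C2, L2, V1} → V_4 = -20.99+0.0006189j
Source currents: i(V1)=-0.1005-0.07479j, i(V2)=0.006142-0.5115j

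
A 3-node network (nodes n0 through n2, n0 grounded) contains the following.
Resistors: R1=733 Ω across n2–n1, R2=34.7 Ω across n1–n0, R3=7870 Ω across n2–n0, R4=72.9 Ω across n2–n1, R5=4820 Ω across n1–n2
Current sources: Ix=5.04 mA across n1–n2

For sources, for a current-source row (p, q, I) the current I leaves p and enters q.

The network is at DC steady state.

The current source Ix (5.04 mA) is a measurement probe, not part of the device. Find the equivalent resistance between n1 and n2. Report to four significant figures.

Apply KCL at each of the 2 non-ground nodes and solve the resulting linear system.
Node n1: branches {R1, R2, R4, R5, Ix} → V_1 = -0.001435
Node n2: branches {R1, R3, R4, R5, Ix} → V_2 = 0.3255

R_eq = 64.87 Ω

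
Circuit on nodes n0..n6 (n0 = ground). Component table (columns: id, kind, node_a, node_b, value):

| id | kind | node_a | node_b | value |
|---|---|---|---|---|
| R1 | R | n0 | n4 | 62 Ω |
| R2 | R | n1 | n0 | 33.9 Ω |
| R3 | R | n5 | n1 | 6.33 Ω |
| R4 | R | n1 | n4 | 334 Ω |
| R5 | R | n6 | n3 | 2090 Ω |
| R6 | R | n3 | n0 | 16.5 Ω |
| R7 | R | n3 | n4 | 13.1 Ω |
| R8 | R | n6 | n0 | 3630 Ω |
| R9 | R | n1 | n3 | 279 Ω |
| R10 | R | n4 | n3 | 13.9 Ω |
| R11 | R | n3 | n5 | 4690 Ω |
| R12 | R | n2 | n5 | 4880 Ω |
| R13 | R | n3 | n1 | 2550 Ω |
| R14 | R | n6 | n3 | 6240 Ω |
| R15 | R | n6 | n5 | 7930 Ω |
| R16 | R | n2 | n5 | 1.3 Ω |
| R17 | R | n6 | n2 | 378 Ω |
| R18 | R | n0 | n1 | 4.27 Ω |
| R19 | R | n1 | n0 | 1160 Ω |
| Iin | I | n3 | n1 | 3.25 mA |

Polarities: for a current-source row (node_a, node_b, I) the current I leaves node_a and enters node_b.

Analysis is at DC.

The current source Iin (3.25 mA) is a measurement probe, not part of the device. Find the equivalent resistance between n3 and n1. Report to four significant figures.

Element admittances at DC:
  Y(R1) = 0.01613 S between n0,n4
  Y(R2) = 0.02950 S between n1,n0
  Y(R3) = 0.1580 S between n5,n1
  Y(R4) = 0.002994 S between n1,n4
  Y(R5) = 0.0004785 S between n6,n3
  Y(R6) = 0.06061 S between n3,n0
  Y(R7) = 0.07634 S between n3,n4
  Y(R8) = 0.0002755 S between n6,n0
  Y(R9) = 0.003584 S between n1,n3
  Y(R10) = 0.07194 S between n4,n3
  Y(R11) = 0.0002132 S between n3,n5
  Y(R12) = 0.0002049 S between n2,n5
  Y(R13) = 0.0003922 S between n3,n1
  Y(R14) = 0.0001603 S between n6,n3
  Y(R15) = 0.0001261 S between n6,n5
  Y(R16) = 0.7692 S between n2,n5
  Y(R17) = 0.002646 S between n6,n2
  Y(R18) = 0.2342 S between n0,n1
  Y(R19) = 0.0008621 S between n1,n0
  Iin: injects 0.00325 A into n1 (from n3)
Assemble and solve the 6×6 MNA system:
  V(n1)=0.01090  V(n2)=0.01064  V(n3)=-0.03854  V(n4)=-0.03394  V(n5)=0.01067  V(n6)=0.001320

R_eq = 15.21 Ω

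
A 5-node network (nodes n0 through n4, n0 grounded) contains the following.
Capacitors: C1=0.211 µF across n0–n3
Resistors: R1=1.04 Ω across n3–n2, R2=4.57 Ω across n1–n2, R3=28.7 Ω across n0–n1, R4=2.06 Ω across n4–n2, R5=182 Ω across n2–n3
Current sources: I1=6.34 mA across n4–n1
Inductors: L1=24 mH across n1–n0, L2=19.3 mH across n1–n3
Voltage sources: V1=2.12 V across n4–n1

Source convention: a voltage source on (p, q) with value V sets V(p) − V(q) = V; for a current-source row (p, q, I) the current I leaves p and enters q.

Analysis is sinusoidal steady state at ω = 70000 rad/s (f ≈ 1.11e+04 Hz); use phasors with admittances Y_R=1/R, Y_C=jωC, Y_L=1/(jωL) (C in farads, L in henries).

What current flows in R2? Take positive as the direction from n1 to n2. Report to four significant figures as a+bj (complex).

Apply KCL at each of the 4 non-ground nodes and solve the resulting linear system.
Node n1: branches {I1, R2, R3, L1, L2, V1} → V_1 = -0.2283-0.5180j
Node n2: branches {R1, R2, R4, R5} → V_2 = 1.221-0.5419j
Node n3: branches {C1, R1, R5, L2} → V_3 = 1.213-0.5594j
Node n4: branches {I1, R4, V1} → V_4 = 1.892-0.5180j
Source currents: i(V1)=-0.3318-0.01161j

-0.3172+0.005234j A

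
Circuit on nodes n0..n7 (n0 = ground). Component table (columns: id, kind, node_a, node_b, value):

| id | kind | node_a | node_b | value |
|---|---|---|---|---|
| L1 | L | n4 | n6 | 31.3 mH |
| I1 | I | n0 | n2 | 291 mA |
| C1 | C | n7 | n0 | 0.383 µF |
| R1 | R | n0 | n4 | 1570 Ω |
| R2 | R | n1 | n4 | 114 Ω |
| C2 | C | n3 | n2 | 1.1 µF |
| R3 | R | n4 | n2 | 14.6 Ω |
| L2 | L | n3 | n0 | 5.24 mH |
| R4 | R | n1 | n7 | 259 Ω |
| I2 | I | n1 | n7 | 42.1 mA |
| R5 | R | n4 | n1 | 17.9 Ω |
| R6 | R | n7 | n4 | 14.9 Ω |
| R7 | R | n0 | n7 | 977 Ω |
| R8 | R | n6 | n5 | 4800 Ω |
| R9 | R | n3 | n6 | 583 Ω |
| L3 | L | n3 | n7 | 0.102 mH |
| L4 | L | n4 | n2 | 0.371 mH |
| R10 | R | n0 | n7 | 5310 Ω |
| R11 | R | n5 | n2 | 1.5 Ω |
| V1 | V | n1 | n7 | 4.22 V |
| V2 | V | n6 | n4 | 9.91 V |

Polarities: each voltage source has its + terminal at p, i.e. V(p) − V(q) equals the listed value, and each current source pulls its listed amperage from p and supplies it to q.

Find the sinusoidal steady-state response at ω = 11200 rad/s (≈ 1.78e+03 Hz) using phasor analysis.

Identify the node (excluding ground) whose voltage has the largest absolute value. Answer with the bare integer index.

6

Element admittances at ω=11200 rad/s:
  Y(L1) = 0.000-0.002853j S between n4,n6
  I1: injects 0.291 A into n2 (from n0)
  Y(C1) = 0.000+0.004290j S between n7,n0
  Y(R1) = 0.0006369+0.000j S between n0,n4
  Y(R2) = 0.008772+0.000j S between n1,n4
  Y(C2) = 0.000+0.01232j S between n3,n2
  Y(R3) = 0.06849+0.000j S between n4,n2
  Y(L2) = 0.000-0.01704j S between n3,n0
  Y(R4) = 0.003861+0.000j S between n1,n7
  I2: injects 0.0421 A into n7 (from n1)
  Y(R5) = 0.05587+0.000j S between n4,n1
  Y(R6) = 0.06711+0.000j S between n7,n4
  Y(R7) = 0.001024+0.000j S between n0,n7
  Y(R8) = 0.0002083+0.000j S between n6,n5
  Y(R9) = 0.001715+0.000j S between n3,n6
  Y(L3) = 0.000-0.8754j S between n3,n7
  Y(L4) = 0.000-0.2407j S between n4,n2
  Y(R10) = 0.0001883+0.000j S between n0,n7
  Y(R11) = 0.6667+0.000j S between n5,n2
  V1: constraint V(n1)−V(n7) = 4.22
  V2: constraint V(n6)−V(n4) = 9.91
Assemble and solve the 9×9 MNA system:
  V(n1)=7.657+22.68j  V(n2)=8.149+23.23j  V(n3)=3.305+22.26j  V(n4)=7.586+22.12j  V(n5)=8.152+23.23j  V(n6)=17.50+22.12j  V(n7)=3.437+22.68j
  i(V1)=-0.06304-0.03607j  i(V2)=-0.02629+0.02874j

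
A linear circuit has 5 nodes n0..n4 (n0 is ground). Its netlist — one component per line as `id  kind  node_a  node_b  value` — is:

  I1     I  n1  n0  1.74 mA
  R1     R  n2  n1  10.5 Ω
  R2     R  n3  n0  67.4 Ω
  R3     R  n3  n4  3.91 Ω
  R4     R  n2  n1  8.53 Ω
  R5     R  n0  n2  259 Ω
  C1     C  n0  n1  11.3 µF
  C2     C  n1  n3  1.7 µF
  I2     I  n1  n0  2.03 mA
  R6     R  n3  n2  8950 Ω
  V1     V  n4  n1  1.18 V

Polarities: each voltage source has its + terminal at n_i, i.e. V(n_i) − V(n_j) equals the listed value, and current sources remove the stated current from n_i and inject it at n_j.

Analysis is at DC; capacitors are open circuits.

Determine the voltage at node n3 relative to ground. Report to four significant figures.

0.03716 V

MNA unknowns: 4 node voltages V₁..V_4 plus 1 source current (V1)
I1: z[1]−=0.00174, z[0]+=0.00174
R1: Y=0.09524 on G[2,1]
R2: Y=0.01484 on G[3,0]
R3: Y=0.2558 on G[3,4]
R4: Y=0.1172 on G[2,1]
R5: Y=0.003861 on G[0,2]
C1: Y=0.000 on G[0,1]
C2: Y=0.000 on G[1,3]
I2: z[1]−=0.00203, z[0]+=0.00203
R6: Y=0.0001117 on G[3,2]
V1: row V4−V1=1.18, i_V1 at 4,1
solve → V1=-1.140, V2=-1.119, V3=0.03716, V4=0.03982
aux → i_V1=-0.0006806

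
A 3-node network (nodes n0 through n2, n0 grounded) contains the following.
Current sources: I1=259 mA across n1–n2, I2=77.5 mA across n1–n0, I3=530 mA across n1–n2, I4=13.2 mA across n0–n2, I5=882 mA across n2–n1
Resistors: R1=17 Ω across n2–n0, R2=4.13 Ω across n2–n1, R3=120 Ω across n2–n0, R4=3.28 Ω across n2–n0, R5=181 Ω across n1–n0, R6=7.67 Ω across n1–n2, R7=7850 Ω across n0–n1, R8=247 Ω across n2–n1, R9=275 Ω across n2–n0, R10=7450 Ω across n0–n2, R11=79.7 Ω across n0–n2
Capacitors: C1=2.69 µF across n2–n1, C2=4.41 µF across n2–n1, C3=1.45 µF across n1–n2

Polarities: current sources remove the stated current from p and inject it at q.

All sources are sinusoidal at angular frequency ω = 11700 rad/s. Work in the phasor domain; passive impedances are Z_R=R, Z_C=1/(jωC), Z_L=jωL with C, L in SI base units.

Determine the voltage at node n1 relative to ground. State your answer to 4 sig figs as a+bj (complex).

-0.1236-0.01038j V

Element admittances at ω=11700 rad/s:
  I1: injects 0.259 A into n2 (from n1)
  Y(R1) = 0.05882+0.000j S between n2,n0
  Y(R2) = 0.2421+0.000j S between n2,n1
  Y(R3) = 0.008333+0.000j S between n2,n0
  Y(R4) = 0.3049+0.000j S between n2,n0
  Y(R5) = 0.005525+0.000j S between n1,n0
  Y(R6) = 0.1304+0.000j S between n1,n2
  Y(R7) = 0.0001274+0.000j S between n0,n1
  Y(C1) = 0.000+0.03147j S between n2,n1
  I2: injects 0.0775 A into n0 (from n1)
  Y(C2) = 0.000+0.05160j S between n2,n1
  I3: injects 0.53 A into n2 (from n1)
  Y(R8) = 0.004049+0.000j S between n2,n1
  Y(R9) = 0.003636+0.000j S between n2,n0
  I4: injects 0.0132 A into n2 (from n0)
  Y(R10) = 0.0001342+0.000j S between n0,n2
  Y(C3) = 0.000+0.01697j S between n1,n2
  Y(R11) = 0.01255+0.000j S between n0,n2
  I5: injects 0.882 A into n1 (from n2)
Assemble and solve the 2×2 MNA system:
  V(n1)=-0.1236-0.01038j  V(n2)=-0.1638+0.0001510j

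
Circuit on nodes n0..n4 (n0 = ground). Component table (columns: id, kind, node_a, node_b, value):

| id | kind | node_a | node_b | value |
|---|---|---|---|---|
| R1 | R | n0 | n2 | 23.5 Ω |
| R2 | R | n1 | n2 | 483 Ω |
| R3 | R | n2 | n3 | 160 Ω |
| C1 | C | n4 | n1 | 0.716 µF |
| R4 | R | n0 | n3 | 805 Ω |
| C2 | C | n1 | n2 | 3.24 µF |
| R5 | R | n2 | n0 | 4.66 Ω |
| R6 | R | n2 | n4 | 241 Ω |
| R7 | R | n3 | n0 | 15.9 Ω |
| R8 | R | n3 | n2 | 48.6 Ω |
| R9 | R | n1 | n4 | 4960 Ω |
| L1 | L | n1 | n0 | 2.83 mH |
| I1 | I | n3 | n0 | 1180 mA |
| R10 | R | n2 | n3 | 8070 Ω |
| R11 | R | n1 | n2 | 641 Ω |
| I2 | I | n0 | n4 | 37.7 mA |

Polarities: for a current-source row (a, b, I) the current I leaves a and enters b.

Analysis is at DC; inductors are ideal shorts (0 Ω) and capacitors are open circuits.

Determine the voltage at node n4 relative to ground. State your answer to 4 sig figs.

7.598 V

MNA unknowns: 4 node voltages V₁..V_4 plus 1 source current (L1)
R1: Y=0.04255 on G[0,2]
R2: Y=0.002070 on G[1,2]
R3: Y=0.006250 on G[2,3]
C1: Y=0.000 on G[4,1]
R4: Y=0.001242 on G[0,3]
C2: Y=0.000 on G[1,2]
R5: Y=0.2146 on G[2,0]
R6: Y=0.004149 on G[2,4]
R7: Y=0.06289 on G[3,0]
R8: Y=0.02058 on G[3,2]
R9: Y=0.0002016 on G[1,4]
L1: row V1−V0=0, i_L1 at 1,0
I1: z[3]−=1.18, z[0]+=1.18
R10: Y=0.0001239 on G[2,3]
R11: Y=0.001560 on G[1,2]
I2: z[0]−=0.0377, z[4]+=0.0377
solve → V1=0.000, V2=-1.119, V3=-13.29, V4=7.598
aux → i_L1=-0.002530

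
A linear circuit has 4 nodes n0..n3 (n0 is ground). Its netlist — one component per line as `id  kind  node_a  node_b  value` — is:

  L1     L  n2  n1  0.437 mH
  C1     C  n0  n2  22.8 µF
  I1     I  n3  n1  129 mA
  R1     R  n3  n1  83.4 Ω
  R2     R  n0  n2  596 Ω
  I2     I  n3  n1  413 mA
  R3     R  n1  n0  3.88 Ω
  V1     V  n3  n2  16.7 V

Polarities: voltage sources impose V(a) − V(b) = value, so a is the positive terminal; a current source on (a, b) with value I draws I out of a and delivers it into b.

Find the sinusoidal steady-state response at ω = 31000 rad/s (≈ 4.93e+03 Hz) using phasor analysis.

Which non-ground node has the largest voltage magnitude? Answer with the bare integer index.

Element admittances at ω=31000 rad/s:
  Y(L1) = 0.000-0.07382j S between n2,n1
  Y(C1) = 0.000+0.7068j S between n0,n2
  I1: injects 0.129 A into n1 (from n3)
  Y(R1) = 0.01199+0.000j S between n3,n1
  Y(R2) = 0.001678+0.000j S between n0,n2
  I2: injects 0.413 A into n1 (from n3)
  Y(R3) = 0.2577+0.000j S between n1,n0
  V1: constraint V(n3)−V(n2) = 16.7
Assemble and solve the 4×4 MNA system:
  V(n1)=2.769+0.8924j  V(n2)=-0.3278+1.009j  V(n3)=16.37+1.009j
  i(V1)=-0.7051-0.001398j

3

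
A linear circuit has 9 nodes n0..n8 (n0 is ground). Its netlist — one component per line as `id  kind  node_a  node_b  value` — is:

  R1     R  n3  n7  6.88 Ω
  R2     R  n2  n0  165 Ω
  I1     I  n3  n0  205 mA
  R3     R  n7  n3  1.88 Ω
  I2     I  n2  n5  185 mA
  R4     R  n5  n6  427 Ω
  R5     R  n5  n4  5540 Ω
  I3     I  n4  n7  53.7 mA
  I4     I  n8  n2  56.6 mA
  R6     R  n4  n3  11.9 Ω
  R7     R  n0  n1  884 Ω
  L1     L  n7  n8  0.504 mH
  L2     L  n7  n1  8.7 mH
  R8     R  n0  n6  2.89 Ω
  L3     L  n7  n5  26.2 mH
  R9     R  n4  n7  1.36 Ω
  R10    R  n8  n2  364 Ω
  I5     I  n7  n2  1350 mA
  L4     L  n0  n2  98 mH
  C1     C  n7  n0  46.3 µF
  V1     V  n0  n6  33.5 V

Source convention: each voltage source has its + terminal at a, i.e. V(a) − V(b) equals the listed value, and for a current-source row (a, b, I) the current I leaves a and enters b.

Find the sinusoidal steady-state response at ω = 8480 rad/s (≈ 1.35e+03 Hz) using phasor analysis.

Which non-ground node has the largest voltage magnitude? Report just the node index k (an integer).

2

Element admittances at ω=8480 rad/s:
  Y(R1) = 0.1453+0.000j S between n3,n7
  Y(R2) = 0.006061+0.000j S between n2,n0
  I1: injects 0.205 A into n0 (from n3)
  Y(R3) = 0.5319+0.000j S between n7,n3
  I2: injects 0.185 A into n5 (from n2)
  Y(R4) = 0.002342+0.000j S between n5,n6
  Y(R5) = 0.0001805+0.000j S between n5,n4
  I3: injects 0.0537 A into n7 (from n4)
  I4: injects 0.0566 A into n2 (from n8)
  Y(R6) = 0.08403+0.000j S between n4,n3
  Y(R7) = 0.001131+0.000j S between n0,n1
  Y(L1) = 0.000-0.2340j S between n7,n8
  Y(L2) = 0.000-0.01355j S between n7,n1
  Y(R8) = 0.3460+0.000j S between n0,n6
  Y(L3) = 0.000-0.004501j S between n7,n5
  Y(R9) = 0.7353+0.000j S between n4,n7
  Y(R10) = 0.002747+0.000j S between n8,n2
  I5: injects 1.35 A into n2 (from n7)
  Y(L4) = 0.000-0.001203j S between n0,n2
  Y(C1) = 0.000+0.3926j S between n7,n0
  V1: constraint V(n0)−V(n6) = 33.5
Assemble and solve the 9×9 MNA system:
  V(n1)=0.2241+2.930j  V(n2)=135.9+19.91j  V(n3)=-0.2998+2.949j  V(n4)=-0.1121+2.953j  V(n5)=11.25+20.31j  V(n6)=-33.50+0.000j  V(n7)=-0.02041+2.949j  V(n8)=-0.2036+4.305j
  i(V1)=-11.70-0.04757j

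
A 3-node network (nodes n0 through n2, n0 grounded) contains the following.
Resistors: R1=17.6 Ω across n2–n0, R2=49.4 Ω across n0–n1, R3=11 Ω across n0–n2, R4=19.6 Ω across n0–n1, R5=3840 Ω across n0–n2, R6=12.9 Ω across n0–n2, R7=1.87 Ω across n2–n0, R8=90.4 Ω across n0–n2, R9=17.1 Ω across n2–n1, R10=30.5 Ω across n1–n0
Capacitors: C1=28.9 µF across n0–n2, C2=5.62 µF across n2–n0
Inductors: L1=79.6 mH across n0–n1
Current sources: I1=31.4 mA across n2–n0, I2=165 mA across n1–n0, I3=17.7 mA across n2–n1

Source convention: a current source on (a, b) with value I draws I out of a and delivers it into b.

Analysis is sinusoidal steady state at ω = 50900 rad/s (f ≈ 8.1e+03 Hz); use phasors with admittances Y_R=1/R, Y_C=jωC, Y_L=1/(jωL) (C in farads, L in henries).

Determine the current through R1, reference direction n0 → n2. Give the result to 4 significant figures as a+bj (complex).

0.001256-0.002723j A

Element admittances at ω=50900 rad/s:
  Y(R1) = 0.05682+0.000j S between n2,n0
  Y(R2) = 0.02024+0.000j S between n0,n1
  Y(R3) = 0.09091+0.000j S between n0,n2
  Y(R4) = 0.05102+0.000j S between n0,n1
  Y(R5) = 0.0002604+0.000j S between n0,n2
  Y(C1) = 0.000+1.471j S between n0,n2
  Y(R6) = 0.07752+0.000j S between n0,n2
  Y(R7) = 0.5348+0.000j S between n2,n0
  Y(L1) = 0.000-0.0002468j S between n0,n1
  I1: injects 0.0314 A into n0 (from n2)
  Y(R8) = 0.01106+0.000j S between n0,n2
  Y(R9) = 0.05848+0.000j S between n2,n1
  Y(C2) = 0.000+0.2861j S between n2,n0
  Y(R10) = 0.03279+0.000j S between n1,n0
  I2: injects 0.165 A into n0 (from n1)
  I3: injects 0.0177 A into n1 (from n2)
Assemble and solve the 2×2 MNA system:
  V(n1)=-0.9143+0.01586j  V(n2)=-0.02211+0.04793j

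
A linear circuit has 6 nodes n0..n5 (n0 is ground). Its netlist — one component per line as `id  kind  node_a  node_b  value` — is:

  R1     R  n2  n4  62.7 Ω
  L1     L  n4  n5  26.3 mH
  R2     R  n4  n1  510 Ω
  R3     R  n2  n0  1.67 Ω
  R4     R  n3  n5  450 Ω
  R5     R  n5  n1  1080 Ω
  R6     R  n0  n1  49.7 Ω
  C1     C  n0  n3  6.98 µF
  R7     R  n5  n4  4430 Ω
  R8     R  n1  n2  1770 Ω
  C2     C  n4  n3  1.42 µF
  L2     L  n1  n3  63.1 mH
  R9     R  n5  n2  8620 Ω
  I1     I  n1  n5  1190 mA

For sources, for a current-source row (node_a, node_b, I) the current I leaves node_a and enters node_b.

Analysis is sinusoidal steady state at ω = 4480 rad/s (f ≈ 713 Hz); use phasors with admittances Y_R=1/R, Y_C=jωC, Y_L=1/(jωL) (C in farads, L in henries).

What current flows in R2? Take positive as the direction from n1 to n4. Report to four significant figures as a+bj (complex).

Element admittances at ω=4480 rad/s:
  Y(R1) = 0.01595+0.000j S between n2,n4
  Y(L1) = 0.000-0.008487j S between n4,n5
  Y(R2) = 0.001961+0.000j S between n4,n1
  Y(R3) = 0.5988+0.000j S between n2,n0
  Y(R4) = 0.002222+0.000j S between n3,n5
  Y(R5) = 0.0009259+0.000j S between n5,n1
  Y(R6) = 0.02012+0.000j S between n0,n1
  Y(C1) = 0.000+0.03127j S between n0,n3
  Y(R7) = 0.0002257+0.000j S between n5,n4
  Y(R8) = 0.0005650+0.000j S between n1,n2
  Y(C2) = 0.000+0.006362j S between n4,n3
  Y(L2) = 0.000-0.003537j S between n1,n3
  Y(R9) = 0.0001160+0.000j S between n5,n2
  I1: injects 1.19 A into n5 (from n1)
Assemble and solve the 5×5 MNA system:
  V(n1)=-43.84-8.277j  V(n2)=1.054-0.6732j  V(n3)=18.22-8.024j  V(n4)=41.65-26.28j  V(n5)=79.26+82.44j

-0.1676+0.03531j A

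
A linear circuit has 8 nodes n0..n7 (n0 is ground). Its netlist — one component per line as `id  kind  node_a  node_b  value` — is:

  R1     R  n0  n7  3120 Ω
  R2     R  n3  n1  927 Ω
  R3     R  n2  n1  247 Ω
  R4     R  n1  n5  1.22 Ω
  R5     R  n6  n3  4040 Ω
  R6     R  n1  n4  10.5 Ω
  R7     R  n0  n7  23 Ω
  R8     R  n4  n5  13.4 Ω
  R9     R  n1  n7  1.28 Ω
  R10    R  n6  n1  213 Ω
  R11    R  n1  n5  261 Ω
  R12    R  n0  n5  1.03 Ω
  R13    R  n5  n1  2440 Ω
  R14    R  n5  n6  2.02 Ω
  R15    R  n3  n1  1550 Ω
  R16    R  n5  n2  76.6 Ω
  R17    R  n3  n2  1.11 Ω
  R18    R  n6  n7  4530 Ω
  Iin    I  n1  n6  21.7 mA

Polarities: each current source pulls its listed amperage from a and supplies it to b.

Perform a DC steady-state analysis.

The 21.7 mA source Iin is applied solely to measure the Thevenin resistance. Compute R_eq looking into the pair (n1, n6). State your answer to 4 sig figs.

R_eq = 3.071 Ω

Apply KCL at each of the 7 non-ground nodes and solve the resulting linear system.
Node n1: branches {R2, R3, R4, R6, R9, R10, R11, R13, R15, Iin} → V_1 = -0.02253
Node n2: branches {R3, R16, R17} → V_2 = -0.005587
Node n3: branches {R2, R5, R15, R17} → V_3 = -0.005605
Node n4: branches {R6, R8} → V_4 = -0.01221
Node n5: branches {R4, R8, R11, R12, R13, R14, R16} → V_5 = 0.0009618
Node n6: branches {R5, R10, R14, R18, Iin} → V_6 = 0.04411
Node n7: branches {R1, R7, R9, R18} → V_7 = -0.02132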